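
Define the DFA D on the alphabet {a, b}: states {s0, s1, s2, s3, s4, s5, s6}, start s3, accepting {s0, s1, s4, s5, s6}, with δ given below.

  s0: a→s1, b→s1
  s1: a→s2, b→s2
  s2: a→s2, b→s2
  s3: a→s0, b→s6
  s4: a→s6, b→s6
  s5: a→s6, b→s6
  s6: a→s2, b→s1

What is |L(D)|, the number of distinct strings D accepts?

5

The useful subgraph on states {s0, s1, s3, s6} is acyclic, so L(D) is finite; the longest accepting path visits 3 useful states, giving maximum string length 2.
Counting accepting paths from s3 by length: 2 of length 1, 3 of length 2. Total 5.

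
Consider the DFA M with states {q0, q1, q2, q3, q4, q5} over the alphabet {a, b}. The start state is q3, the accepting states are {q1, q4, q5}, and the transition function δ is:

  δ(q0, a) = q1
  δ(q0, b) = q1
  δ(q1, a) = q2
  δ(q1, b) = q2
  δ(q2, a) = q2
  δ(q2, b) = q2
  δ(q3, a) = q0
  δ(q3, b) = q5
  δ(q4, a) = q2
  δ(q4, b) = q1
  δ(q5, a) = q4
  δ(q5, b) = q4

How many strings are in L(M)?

7

The useful subgraph on states {q0, q1, q3, q4, q5} is acyclic, so L(M) is finite; the longest accepting path visits 4 useful states, giving maximum string length 3.
Counting accepting paths from q3 by length: 1 of length 1, 4 of length 2, 2 of length 3. Total 7.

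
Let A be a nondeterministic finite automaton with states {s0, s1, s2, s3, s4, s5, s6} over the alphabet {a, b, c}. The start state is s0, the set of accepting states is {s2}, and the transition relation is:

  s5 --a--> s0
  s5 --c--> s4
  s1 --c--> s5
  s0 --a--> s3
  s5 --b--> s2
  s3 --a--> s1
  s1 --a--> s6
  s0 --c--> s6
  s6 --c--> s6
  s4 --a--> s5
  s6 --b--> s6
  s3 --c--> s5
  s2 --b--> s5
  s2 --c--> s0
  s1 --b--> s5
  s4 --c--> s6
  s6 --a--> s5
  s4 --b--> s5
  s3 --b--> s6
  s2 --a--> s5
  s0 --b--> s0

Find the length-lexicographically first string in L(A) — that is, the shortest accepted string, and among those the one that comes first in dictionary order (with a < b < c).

acb

A breadth-first search from s0 reaches an accepting state first via the path s0 → s3 → s5 → s2 on input acb.
No string of length < 3 is accepted (BFS exhausts all shorter strings without reaching an accepting state), and acb is the lexicographically least accepting string of length 3.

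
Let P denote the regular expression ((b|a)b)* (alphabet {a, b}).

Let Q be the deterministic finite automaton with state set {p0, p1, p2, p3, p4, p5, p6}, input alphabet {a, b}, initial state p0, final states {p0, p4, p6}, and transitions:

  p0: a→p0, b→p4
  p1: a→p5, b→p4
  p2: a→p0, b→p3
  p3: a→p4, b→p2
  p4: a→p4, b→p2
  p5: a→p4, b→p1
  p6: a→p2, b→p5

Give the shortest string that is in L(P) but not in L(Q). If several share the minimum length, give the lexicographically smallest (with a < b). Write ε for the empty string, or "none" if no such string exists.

The string bb is accepted by P but not by Q.
No shorter string lies in the difference, and bb is the lexicographically first length-2 string in L(P) \ L(Q).

bb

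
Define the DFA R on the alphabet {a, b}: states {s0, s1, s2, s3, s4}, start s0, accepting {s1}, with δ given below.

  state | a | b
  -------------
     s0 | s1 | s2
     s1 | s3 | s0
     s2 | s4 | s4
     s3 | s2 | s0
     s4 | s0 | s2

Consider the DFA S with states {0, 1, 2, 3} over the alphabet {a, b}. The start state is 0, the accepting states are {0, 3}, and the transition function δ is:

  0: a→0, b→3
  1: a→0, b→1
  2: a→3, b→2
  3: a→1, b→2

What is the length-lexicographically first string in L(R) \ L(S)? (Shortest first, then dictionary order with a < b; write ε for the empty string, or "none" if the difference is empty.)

aba

The string aba is accepted by R but not by S.
No shorter string lies in the difference, and aba is the lexicographically first length-3 string in L(R) \ L(S).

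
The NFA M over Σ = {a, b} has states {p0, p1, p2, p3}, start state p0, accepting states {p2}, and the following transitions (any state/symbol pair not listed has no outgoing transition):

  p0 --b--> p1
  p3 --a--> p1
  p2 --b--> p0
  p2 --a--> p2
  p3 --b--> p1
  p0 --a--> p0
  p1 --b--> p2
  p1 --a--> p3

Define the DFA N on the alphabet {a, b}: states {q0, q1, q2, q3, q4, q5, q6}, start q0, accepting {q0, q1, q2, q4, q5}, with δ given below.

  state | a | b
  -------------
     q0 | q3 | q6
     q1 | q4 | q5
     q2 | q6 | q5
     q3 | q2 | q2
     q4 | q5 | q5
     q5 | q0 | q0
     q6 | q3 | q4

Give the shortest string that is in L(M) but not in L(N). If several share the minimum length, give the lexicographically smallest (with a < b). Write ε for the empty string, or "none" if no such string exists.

aabba

The string aabba is accepted by M but not by N.
No shorter string lies in the difference, and aabba is the lexicographically first length-5 string in L(M) \ L(N).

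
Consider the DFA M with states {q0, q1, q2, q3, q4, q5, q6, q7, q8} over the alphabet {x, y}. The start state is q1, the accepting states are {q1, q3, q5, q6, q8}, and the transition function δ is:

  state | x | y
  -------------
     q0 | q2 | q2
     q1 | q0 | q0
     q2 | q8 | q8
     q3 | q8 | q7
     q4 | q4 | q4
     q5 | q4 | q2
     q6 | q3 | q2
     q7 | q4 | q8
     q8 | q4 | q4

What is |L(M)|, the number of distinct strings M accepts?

The useful subgraph on states {q0, q1, q2, q8} is acyclic, so L(M) is finite; the longest accepting path visits 4 useful states, giving maximum string length 3.
Counting accepting paths from q1 by length: 1 of length 0, 8 of length 3. Total 9.

9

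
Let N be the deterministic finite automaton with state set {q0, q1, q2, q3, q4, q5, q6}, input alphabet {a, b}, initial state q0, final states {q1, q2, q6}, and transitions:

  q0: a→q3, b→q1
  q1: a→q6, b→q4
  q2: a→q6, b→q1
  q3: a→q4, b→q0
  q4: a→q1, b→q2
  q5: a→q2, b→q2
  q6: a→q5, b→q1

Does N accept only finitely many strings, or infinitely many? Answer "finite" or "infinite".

State q1 is reachable from the start and can reach an accepting state, and it lies on the cycle q1 → q4 → q1.
Traversing that cycle any number of times yields accepted strings of unbounded length, so the language is infinite.

infinite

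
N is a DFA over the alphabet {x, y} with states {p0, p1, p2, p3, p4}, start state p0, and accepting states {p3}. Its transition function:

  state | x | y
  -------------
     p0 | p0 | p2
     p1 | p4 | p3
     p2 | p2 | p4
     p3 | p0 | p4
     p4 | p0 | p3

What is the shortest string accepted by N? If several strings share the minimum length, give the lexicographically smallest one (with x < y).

yyy

A breadth-first search from p0 reaches an accepting state first via the path p0 → p2 → p4 → p3 on input yyy.
No string of length < 3 is accepted (BFS exhausts all shorter strings without reaching an accepting state), and yyy is the lexicographically least accepting string of length 3.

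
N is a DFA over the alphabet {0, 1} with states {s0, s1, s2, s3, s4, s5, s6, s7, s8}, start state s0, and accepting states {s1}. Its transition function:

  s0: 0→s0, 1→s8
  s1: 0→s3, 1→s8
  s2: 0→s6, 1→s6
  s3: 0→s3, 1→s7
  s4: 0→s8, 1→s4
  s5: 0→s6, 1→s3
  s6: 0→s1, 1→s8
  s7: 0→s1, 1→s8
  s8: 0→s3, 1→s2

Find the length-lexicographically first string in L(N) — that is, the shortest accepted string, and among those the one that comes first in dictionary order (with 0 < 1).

A breadth-first search from s0 reaches an accepting state first via the path s0 → s8 → s3 → s7 → s1 on input 1010.
No string of length < 4 is accepted (BFS exhausts all shorter strings without reaching an accepting state), and 1010 is the lexicographically least accepting string of length 4.

1010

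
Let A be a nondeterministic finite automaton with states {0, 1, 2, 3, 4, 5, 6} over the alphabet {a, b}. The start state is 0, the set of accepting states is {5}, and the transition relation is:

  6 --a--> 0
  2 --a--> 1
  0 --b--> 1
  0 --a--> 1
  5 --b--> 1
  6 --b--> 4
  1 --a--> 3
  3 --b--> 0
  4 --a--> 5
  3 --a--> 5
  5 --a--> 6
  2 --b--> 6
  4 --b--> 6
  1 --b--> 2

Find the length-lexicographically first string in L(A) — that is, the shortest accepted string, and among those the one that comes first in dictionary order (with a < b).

A breadth-first search from 0 reaches an accepting state first via the path 0 → 1 → 3 → 5 on input aaa.
No string of length < 3 is accepted (BFS exhausts all shorter strings without reaching an accepting state), and aaa is the lexicographically least accepting string of length 3.

aaa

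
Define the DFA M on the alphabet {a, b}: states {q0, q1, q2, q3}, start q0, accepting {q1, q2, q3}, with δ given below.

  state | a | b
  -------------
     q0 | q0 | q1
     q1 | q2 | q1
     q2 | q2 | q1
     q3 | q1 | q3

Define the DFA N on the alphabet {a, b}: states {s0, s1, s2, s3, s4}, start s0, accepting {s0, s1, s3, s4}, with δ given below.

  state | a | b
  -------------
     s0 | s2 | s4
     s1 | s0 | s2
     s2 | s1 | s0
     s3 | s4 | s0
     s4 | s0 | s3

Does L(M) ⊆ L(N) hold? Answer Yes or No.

The string aab is in L(M) but not in L(N).
So L(M) ⊄ L(N).

No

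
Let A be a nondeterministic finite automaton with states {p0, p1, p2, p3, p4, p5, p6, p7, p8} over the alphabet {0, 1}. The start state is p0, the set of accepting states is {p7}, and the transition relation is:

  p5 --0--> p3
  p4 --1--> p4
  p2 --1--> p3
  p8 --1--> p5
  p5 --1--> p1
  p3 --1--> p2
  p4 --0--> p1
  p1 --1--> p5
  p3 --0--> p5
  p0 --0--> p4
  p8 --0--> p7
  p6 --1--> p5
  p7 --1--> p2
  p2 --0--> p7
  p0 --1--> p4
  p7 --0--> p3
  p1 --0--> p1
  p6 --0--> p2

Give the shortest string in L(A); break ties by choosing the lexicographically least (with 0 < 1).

001010

A breadth-first search from p0 reaches an accepting state first via the path p0 → p4 → p1 → p5 → p3 → p2 → p7 on input 001010.
No string of length < 6 is accepted (BFS exhausts all shorter strings without reaching an accepting state), and 001010 is the lexicographically least accepting string of length 6.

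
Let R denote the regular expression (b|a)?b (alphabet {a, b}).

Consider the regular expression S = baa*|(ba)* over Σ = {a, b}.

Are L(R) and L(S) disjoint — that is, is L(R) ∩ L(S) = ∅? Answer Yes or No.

Yes

Converting the expression R to a DFA (subset construction, then merging equivalent states) gives the minimal DFA with states {r0, r1, r2, r3, r4}, start state r0, accepting states {r2, r4} and transitions r0: a→r1, b→r2; r1: a→r3, b→r4; r2: a→r3, b→r4; r3: a→r3, b→r3; r4: a→r3, b→r3.
Converting the expression S to a DFA (subset construction, then merging equivalent states) gives the minimal DFA with states {s0, s1, s2, s3, s4, s5, s6}, start state s0, accepting states {s0, s3, s4, s6} and transitions s0: a→s1, b→s2; s1: a→s1, b→s1; s2: a→s3, b→s1; s3: a→s4, b→s5; s4: a→s4, b→s1; s5: a→s6, b→s1; s6: a→s1, b→s5.
Exploring the product automaton R × S from the start pair (r0, s0), following both machines on each input symbol, reaches 9 state pairs: (r0, s0), (r1, s1), (r2, s2), (r3, s1), (r4, s1), (r3, s3), (r3, s4), (r3, s5), (r3, s6).
R accepts in {r2, r4} and S accepts in {s0, s3, s4, s6}; no reachable pair has both components accepting, so no string drives both machines to acceptance simultaneously and L(R) ∩ L(S) = ∅.
So no string is accepted by both, and the intersection is empty.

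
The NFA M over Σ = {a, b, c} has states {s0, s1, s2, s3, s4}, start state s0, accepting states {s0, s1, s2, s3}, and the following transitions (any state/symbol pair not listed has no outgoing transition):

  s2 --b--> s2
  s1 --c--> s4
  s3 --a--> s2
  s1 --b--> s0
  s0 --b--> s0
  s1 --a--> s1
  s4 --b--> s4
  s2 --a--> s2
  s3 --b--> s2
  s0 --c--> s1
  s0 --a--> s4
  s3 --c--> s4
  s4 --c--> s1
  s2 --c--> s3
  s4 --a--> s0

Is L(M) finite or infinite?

State s0 is reachable from the start and can reach an accepting state, and it lies on the cycle s0 → s0.
Traversing that cycle any number of times yields accepted strings of unbounded length, so the language is infinite.

infinite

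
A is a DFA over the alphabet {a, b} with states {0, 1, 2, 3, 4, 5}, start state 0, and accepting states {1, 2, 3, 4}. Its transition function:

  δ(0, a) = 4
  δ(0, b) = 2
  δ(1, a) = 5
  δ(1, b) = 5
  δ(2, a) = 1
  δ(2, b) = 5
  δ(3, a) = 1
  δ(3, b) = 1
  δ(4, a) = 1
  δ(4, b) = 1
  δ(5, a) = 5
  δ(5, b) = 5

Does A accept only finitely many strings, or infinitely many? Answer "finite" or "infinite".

finite

The useful states (reachable from 0 and able to reach an accepting state) are {0, 1, 2, 4}.
Restricted to these states the transition graph has no cycle, so every accepting path has bounded length and L is finite.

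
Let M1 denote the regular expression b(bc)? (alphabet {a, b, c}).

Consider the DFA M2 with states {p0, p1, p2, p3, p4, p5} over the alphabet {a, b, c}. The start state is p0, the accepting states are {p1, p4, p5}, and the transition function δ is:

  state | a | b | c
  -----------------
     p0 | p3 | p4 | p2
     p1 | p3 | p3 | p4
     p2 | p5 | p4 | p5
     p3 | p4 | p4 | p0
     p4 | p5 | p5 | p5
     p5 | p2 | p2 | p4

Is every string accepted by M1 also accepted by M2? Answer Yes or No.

Converting the expression M1 to a DFA (subset construction, then merging equivalent states) gives the minimal DFA with states {r0, r1, r2, r3, r4}, start state r0, accepting states {r2, r4} and transitions r0: a→r1, b→r2, c→r1; r1: a→r1, b→r1, c→r1; r2: a→r1, b→r3, c→r1; r3: a→r1, b→r1, c→r4; r4: a→r1, b→r1, c→r1.
Exploring the product automaton M1 × M2 from the start pair (r0, p0), following both machines on each input symbol, reaches 9 state pairs: (r0, p0), (r1, p3), (r2, p4), (r1, p2), (r1, p4), (r1, p0), (r1, p5), (r3, p5), (r4, p4).
M1 accepts in {r2, r4} and M2 accepts in {p1, p4, p5}. The reachable pairs whose M1-component is accepting are (r2, p4), (r4, p4); in each of them the M2-component is accepting too, so the product for L(M1) \ L(M2) (M1-component accepting, M2-component rejecting) has no reachable accepting pair and the difference is empty.
Hence every string in L(M1) is also in L(M2).

Yes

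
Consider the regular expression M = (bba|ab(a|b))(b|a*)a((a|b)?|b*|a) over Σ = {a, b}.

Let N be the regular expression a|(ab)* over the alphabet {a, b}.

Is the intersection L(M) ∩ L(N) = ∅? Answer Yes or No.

The string ababab is accepted by both M and N.
Hence L(M) ∩ L(N) ≠ ∅.

No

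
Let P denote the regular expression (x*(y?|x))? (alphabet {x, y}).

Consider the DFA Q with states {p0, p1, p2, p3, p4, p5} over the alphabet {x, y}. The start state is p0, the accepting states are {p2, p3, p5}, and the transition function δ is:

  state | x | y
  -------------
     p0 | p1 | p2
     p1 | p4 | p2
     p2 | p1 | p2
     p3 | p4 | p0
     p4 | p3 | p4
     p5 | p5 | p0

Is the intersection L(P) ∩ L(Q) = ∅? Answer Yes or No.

The string y is accepted by both P and Q.
Hence L(P) ∩ L(Q) ≠ ∅.

No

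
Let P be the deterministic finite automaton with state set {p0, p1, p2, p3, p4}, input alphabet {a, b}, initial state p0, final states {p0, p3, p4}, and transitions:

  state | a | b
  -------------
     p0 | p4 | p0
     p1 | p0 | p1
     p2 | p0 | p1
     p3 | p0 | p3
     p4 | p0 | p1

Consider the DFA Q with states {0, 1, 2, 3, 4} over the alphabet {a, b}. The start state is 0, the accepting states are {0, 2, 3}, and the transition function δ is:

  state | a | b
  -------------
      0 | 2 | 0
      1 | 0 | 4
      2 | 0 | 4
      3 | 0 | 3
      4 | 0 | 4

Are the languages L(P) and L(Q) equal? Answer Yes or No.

Exploring the product automaton P × Q from the start pair (p0, 0), following both machines on each input symbol, reaches 3 state pairs: (p0, 0), (p4, 2), (p1, 4).
P accepts in {p0, p3, p4} and Q accepts in {0, 2, 3}. In every reachable pair the two components are either both accepting — (p0, 0), (p4, 2) — or both non-accepting, so no string is accepted by exactly one of the machines: L(P) \ L(Q) and L(Q) \ L(P) are both empty.
Hence every string is accepted by P iff it is accepted by Q, and the two languages coincide.

Yes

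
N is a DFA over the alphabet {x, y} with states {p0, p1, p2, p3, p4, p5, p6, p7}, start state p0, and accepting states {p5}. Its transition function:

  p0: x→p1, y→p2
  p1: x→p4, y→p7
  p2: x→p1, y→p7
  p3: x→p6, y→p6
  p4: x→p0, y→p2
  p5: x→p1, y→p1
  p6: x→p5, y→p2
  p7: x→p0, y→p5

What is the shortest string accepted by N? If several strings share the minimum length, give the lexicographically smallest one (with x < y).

A breadth-first search from p0 reaches an accepting state first via the path p0 → p1 → p7 → p5 on input xyy.
No string of length < 3 is accepted (BFS exhausts all shorter strings without reaching an accepting state), and xyy is the lexicographically least accepting string of length 3.

xyy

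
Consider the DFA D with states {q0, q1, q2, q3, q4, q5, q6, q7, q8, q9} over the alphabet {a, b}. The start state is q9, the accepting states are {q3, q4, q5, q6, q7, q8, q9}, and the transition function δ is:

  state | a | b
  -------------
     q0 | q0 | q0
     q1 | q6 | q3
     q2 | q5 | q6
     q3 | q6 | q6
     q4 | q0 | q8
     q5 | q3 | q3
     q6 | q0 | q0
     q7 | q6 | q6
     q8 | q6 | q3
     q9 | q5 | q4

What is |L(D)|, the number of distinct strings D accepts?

The useful subgraph on states {q3, q4, q5, q6, q8, q9} is acyclic, so L(D) is finite; the longest accepting path visits 5 useful states, giving maximum string length 4.
Counting accepting paths from q9 by length: 1 of length 0, 2 of length 1, 3 of length 2, 6 of length 3, 2 of length 4. Total 14.

14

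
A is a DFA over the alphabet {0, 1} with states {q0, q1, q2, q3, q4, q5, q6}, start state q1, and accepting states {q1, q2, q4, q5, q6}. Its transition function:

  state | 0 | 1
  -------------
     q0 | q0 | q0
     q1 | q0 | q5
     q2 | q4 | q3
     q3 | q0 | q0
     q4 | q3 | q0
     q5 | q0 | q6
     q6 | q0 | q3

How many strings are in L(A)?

The useful subgraph on states {q1, q5, q6} is acyclic, so L(A) is finite; the longest accepting path visits 3 useful states, giving maximum string length 2.
Counting accepting paths from q1 by length: 1 of length 0, 1 of length 1, 1 of length 2. Total 3.

3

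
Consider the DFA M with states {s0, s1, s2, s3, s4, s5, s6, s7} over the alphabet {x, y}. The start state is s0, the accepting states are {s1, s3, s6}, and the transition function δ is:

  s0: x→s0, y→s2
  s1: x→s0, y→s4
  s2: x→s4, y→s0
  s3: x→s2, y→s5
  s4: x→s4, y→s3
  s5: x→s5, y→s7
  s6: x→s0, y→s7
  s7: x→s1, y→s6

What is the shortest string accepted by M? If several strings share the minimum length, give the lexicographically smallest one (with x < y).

A breadth-first search from s0 reaches an accepting state first via the path s0 → s2 → s4 → s3 on input yxy.
No string of length < 3 is accepted (BFS exhausts all shorter strings without reaching an accepting state), and yxy is the lexicographically least accepting string of length 3.

yxy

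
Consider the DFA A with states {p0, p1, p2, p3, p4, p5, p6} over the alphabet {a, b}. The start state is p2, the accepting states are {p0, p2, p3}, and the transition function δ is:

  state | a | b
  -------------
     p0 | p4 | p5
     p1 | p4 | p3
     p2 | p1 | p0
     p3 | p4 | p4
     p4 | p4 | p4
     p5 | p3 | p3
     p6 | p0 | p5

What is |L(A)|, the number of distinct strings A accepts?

5

The useful subgraph on states {p0, p1, p2, p3, p5} is acyclic, so L(A) is finite; the longest accepting path visits 4 useful states, giving maximum string length 3.
Counting accepting paths from p2 by length: 1 of length 0, 1 of length 1, 1 of length 2, 2 of length 3. Total 5.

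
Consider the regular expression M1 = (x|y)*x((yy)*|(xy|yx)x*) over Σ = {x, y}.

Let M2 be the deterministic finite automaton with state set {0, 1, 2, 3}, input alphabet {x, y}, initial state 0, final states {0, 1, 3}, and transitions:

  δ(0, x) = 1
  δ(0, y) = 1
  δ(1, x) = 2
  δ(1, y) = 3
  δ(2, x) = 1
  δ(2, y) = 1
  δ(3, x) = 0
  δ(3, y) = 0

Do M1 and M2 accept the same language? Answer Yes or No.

No

The string xx is accepted by M1 but rejected by M2.
So L(M1) ≠ L(M2).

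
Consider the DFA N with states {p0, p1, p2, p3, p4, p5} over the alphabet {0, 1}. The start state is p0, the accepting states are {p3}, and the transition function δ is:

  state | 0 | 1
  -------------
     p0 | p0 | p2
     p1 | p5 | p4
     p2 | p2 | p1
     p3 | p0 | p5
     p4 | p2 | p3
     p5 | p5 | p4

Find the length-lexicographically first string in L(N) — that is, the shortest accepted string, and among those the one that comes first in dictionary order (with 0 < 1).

1111

A breadth-first search from p0 reaches an accepting state first via the path p0 → p2 → p1 → p4 → p3 on input 1111.
No string of length < 4 is accepted (BFS exhausts all shorter strings without reaching an accepting state), and 1111 is the lexicographically least accepting string of length 4.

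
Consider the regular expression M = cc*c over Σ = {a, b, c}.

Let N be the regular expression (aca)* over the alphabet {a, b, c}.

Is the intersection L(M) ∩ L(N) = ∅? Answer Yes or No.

Yes

Converting the expression M to a DFA (subset construction, then merging equivalent states) gives the minimal DFA with states {m0, m1, m2, m3}, start state m0, accepting states {m3} and transitions m0: a→m1, b→m1, c→m2; m1: a→m1, b→m1, c→m1; m2: a→m1, b→m1, c→m3; m3: a→m1, b→m1, c→m3.
Converting the expression N to a DFA (subset construction, then merging equivalent states) gives the minimal DFA with states {n0, n1, n2, n3}, start state n0, accepting states {n0} and transitions n0: a→n1, b→n2, c→n2; n1: a→n2, b→n2, c→n3; n2: a→n2, b→n2, c→n2; n3: a→n0, b→n2, c→n2.
Exploring the product automaton M × N from the start pair (m0, n0), following both machines on each input symbol, reaches 7 state pairs: (m0, n0), (m1, n1), (m1, n2), (m2, n2), (m1, n3), (m3, n2), (m1, n0).
M accepts in {m3} and N accepts in {n0}; no reachable pair has both components accepting, so no string drives both machines to acceptance simultaneously and L(M) ∩ L(N) = ∅.
So no string is accepted by both, and the intersection is empty.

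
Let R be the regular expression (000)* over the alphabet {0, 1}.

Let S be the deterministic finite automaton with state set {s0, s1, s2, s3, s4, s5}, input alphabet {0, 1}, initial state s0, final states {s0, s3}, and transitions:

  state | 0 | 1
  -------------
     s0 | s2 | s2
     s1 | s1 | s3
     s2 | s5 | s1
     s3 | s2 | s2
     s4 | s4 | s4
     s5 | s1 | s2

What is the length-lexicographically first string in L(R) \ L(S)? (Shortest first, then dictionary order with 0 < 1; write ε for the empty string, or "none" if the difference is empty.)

The string 000 is accepted by R but not by S.
No shorter string lies in the difference, and 000 is the lexicographically first length-3 string in L(R) \ L(S).

000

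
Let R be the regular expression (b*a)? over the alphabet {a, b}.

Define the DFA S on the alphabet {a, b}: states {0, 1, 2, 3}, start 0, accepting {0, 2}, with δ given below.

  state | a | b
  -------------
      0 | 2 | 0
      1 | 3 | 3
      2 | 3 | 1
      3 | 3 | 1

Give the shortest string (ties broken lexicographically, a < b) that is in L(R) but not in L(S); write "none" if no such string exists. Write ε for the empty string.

Converting the expression R to a DFA (subset construction, then merging equivalent states) gives the minimal DFA with states {r0, r1, r2, r3}, start state r0, accepting states {r0, r1} and transitions r0: a→r1, b→r2; r1: a→r3, b→r3; r2: a→r1, b→r2; r3: a→r3, b→r3.
Exploring the product automaton R × S from the start pair (r0, 0), following both machines on each input symbol, reaches 5 state pairs: (r0, 0), (r1, 2), (r2, 0), (r3, 3), (r3, 1).
R accepts in {r0, r1} and S accepts in {0, 2}. The reachable pairs whose R-component is accepting are (r0, 0), (r1, 2); in each of them the S-component is accepting too, so the product for L(R) \ L(S) (R-component accepting, S-component rejecting) has no reachable accepting pair and the difference is empty.
So every string accepted by R is also accepted by S: L(R) \ L(S) = ∅ and there is no such string.

none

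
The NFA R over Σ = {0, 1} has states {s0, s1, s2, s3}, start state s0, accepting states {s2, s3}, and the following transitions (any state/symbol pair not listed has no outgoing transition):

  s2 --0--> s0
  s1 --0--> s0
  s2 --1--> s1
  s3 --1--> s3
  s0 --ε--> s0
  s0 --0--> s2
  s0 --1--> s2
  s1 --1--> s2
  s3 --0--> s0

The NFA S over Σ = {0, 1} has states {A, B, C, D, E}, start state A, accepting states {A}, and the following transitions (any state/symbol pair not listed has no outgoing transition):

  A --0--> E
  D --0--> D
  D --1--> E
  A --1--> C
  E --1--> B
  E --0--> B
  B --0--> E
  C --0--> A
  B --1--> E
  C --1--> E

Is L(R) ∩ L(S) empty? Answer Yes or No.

Yes

Exploring the product automaton R × S from the start pair (s0, A), following both machines on each input symbol, reaches 8 state pairs: (s0, A), (s2, E), (s2, C), (s0, B), (s1, B), (s1, E), (s0, E), (s2, B).
R accepts in {s2, s3} and S accepts in {A}; no reachable pair has both components accepting, so no string drives both machines to acceptance simultaneously and L(R) ∩ L(S) = ∅.
So no string is accepted by both, and the intersection is empty.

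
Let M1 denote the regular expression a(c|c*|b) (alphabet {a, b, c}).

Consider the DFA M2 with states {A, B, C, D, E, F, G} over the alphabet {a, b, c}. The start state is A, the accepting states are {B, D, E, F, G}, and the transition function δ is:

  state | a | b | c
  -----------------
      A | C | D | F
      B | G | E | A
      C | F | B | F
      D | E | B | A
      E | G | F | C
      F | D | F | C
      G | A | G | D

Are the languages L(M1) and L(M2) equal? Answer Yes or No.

The string a is accepted by M1 but rejected by M2.
So L(M1) ≠ L(M2).

No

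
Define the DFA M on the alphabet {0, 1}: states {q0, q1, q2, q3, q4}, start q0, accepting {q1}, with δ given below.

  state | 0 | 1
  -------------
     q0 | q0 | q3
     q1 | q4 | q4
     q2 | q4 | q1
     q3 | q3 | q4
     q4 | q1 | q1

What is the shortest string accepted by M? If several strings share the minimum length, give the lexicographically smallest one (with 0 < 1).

A breadth-first search from q0 reaches an accepting state first via the path q0 → q3 → q4 → q1 on input 110.
No string of length < 3 is accepted (BFS exhausts all shorter strings without reaching an accepting state), and 110 is the lexicographically least accepting string of length 3.

110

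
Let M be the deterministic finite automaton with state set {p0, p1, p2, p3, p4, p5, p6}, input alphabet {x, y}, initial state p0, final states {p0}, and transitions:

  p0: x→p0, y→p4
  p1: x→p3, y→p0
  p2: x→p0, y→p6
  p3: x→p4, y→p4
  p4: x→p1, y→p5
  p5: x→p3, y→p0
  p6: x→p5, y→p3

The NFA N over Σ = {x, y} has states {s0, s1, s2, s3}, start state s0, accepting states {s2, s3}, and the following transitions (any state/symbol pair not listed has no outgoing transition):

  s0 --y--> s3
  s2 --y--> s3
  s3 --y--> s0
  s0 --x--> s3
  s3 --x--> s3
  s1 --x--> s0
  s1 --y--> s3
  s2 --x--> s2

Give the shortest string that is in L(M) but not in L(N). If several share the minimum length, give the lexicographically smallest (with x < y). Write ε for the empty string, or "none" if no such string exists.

ε

The empty string ε is accepted by M but not by N.
Since ε is the unique shortest string, it is the required witness.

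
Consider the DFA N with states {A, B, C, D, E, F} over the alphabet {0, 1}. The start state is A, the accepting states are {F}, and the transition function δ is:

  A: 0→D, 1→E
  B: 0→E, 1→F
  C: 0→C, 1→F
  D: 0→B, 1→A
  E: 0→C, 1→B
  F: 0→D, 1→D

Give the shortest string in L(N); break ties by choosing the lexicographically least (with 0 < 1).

001

A breadth-first search from A reaches an accepting state first via the path A → D → B → F on input 001.
No string of length < 3 is accepted (BFS exhausts all shorter strings without reaching an accepting state), and 001 is the lexicographically least accepting string of length 3.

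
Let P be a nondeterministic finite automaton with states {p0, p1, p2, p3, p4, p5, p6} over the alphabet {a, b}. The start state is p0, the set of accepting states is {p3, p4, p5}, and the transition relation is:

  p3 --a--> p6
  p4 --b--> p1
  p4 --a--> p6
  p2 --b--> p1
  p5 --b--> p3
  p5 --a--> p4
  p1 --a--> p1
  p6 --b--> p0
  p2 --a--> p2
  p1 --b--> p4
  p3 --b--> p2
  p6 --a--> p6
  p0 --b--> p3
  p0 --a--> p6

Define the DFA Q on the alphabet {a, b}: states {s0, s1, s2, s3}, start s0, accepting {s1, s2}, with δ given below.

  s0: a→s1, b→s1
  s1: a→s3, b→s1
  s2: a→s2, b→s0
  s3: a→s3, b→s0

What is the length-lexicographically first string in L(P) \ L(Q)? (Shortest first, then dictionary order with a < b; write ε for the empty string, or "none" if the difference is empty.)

bbbab

The string bbbab is accepted by P but not by Q.
No shorter string lies in the difference, and bbbab is the lexicographically first length-5 string in L(P) \ L(Q).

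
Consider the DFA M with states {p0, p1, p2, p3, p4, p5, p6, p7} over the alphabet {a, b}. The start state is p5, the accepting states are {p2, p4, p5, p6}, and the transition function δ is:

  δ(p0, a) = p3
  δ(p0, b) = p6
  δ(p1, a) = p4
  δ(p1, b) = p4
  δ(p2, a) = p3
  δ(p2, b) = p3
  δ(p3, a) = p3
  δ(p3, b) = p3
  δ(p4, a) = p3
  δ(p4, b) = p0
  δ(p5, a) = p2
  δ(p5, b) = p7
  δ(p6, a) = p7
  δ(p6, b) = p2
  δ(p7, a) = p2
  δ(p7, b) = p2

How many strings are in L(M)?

The useful subgraph on states {p2, p5, p7} is acyclic, so L(M) is finite; the longest accepting path visits 3 useful states, giving maximum string length 2.
Counting accepting paths from p5 by length: 1 of length 0, 1 of length 1, 2 of length 2. Total 4.

4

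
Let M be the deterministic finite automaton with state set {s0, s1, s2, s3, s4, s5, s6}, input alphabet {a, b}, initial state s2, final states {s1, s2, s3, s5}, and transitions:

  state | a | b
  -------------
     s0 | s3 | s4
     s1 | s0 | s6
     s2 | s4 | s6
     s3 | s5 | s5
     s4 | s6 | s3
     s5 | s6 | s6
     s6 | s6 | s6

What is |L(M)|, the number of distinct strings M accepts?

4

The useful subgraph on states {s2, s3, s4, s5} is acyclic, so L(M) is finite; the longest accepting path visits 4 useful states, giving maximum string length 3.
Counting accepting paths from s2 by length: 1 of length 0, 1 of length 2, 2 of length 3. Total 4.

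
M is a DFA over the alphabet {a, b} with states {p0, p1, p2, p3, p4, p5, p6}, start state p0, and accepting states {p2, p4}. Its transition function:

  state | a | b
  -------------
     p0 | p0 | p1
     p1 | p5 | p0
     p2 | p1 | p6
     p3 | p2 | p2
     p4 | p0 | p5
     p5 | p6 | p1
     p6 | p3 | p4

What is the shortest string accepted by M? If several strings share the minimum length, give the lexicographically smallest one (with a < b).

A breadth-first search from p0 reaches an accepting state first via the path p0 → p1 → p5 → p6 → p4 on input baab.
No string of length < 4 is accepted (BFS exhausts all shorter strings without reaching an accepting state), and baab is the lexicographically least accepting string of length 4.

baab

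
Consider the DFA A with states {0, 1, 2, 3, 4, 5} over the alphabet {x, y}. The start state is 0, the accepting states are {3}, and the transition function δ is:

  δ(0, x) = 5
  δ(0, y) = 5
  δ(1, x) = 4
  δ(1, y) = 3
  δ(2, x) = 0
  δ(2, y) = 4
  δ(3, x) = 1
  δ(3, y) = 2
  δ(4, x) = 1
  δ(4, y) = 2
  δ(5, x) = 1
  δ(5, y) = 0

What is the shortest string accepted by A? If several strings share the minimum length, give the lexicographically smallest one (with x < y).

xxy

A breadth-first search from 0 reaches an accepting state first via the path 0 → 5 → 1 → 3 on input xxy.
No string of length < 3 is accepted (BFS exhausts all shorter strings without reaching an accepting state), and xxy is the lexicographically least accepting string of length 3.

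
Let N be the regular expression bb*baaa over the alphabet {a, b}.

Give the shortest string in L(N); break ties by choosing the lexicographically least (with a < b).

bbaaa

By inspection of the expression, no string of length less than 5 matches, and bbaaa is the lexicographically first match of length 5.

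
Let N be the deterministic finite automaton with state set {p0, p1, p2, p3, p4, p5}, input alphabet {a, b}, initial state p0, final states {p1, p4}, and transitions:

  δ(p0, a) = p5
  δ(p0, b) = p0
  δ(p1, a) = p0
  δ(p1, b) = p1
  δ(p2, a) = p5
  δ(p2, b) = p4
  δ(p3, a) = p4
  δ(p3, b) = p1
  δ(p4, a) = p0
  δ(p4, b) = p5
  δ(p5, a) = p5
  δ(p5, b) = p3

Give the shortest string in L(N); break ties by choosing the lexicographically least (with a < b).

A breadth-first search from p0 reaches an accepting state first via the path p0 → p5 → p3 → p4 on input aba.
No string of length < 3 is accepted (BFS exhausts all shorter strings without reaching an accepting state), and aba is the lexicographically least accepting string of length 3.

aba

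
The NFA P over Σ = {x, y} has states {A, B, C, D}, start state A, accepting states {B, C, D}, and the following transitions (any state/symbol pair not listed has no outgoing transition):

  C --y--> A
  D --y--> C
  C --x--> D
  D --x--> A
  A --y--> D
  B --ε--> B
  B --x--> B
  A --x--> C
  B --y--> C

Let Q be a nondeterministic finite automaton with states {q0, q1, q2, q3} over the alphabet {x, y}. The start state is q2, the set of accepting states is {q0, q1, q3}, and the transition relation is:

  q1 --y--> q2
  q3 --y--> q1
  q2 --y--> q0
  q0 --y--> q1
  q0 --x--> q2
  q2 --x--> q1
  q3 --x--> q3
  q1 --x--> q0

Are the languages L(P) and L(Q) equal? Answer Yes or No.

Yes

Exploring the product automaton P × Q from the start pair (A, q2), following both machines on each input symbol, reaches 3 state pairs: (A, q2), (C, q1), (D, q0).
P accepts in {B, C, D} and Q accepts in {q0, q1, q3}. In every reachable pair the two components are either both accepting — (C, q1), (D, q0) — or both non-accepting, so no string is accepted by exactly one of the machines: L(P) \ L(Q) and L(Q) \ L(P) are both empty.
Hence every string is accepted by P iff it is accepted by Q, and the two languages coincide.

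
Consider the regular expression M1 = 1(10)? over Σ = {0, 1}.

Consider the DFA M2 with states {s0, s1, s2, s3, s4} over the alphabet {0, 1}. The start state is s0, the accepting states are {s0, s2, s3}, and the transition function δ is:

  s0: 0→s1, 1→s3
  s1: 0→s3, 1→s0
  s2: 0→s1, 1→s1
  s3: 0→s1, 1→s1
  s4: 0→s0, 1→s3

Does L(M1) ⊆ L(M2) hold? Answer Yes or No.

Converting the expression M1 to a DFA (subset construction, then merging equivalent states) gives the minimal DFA with states {r0, r1, r2, r3, r4}, start state r0, accepting states {r2, r4} and transitions r0: 0→r1, 1→r2; r1: 0→r1, 1→r1; r2: 0→r1, 1→r3; r3: 0→r4, 1→r1; r4: 0→r1, 1→r1.
Exploring the product automaton M1 × M2 from the start pair (r0, s0), following both machines on each input symbol, reaches 7 state pairs: (r0, s0), (r1, s1), (r2, s3), (r1, s3), (r1, s0), (r3, s1), (r4, s3).
M1 accepts in {r2, r4} and M2 accepts in {s0, s2, s3}. The reachable pairs whose M1-component is accepting are (r2, s3), (r4, s3); in each of them the M2-component is accepting too, so the product for L(M1) \ L(M2) (M1-component accepting, M2-component rejecting) has no reachable accepting pair and the difference is empty.
Hence every string in L(M1) is also in L(M2).

Yes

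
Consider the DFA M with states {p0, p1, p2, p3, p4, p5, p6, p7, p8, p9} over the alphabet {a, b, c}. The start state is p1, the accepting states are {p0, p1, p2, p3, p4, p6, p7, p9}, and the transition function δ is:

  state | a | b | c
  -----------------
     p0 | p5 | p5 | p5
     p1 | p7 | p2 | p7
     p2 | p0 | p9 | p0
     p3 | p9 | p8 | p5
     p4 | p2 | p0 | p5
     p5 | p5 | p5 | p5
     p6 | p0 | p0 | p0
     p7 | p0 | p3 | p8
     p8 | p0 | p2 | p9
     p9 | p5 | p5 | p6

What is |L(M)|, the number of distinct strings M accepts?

The useful subgraph on states {p0, p1, p2, p3, p6, p7, p8, p9} is acyclic, so L(M) is finite; the longest accepting path visits 8 useful states, giving maximum string length 7.
Counting accepting paths from p1 by length: 1 of length 0, 3 of length 1, 7 of length 2, 9 of length 3, 19 of length 4, 22 of length 5, 14 of length 6, 6 of length 7. Total 81.

81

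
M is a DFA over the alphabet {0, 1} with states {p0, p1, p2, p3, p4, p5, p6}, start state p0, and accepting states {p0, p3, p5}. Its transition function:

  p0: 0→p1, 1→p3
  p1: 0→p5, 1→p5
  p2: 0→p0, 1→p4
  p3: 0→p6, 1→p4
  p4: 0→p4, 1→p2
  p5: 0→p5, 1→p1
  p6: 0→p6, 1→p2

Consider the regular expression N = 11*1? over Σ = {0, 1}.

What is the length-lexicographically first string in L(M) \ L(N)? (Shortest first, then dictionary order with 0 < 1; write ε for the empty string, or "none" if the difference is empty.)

The empty string ε is accepted by M but not by N.
Since ε is the unique shortest string, it is the required witness.

ε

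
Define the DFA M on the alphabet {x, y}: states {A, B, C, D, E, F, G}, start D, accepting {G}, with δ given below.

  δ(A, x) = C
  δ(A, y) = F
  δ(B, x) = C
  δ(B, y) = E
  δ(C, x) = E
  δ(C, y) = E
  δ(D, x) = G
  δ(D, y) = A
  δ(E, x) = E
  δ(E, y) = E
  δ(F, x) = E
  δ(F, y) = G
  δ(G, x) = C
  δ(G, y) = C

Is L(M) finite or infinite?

finite

The useful states (reachable from D and able to reach an accepting state) are {A, D, F, G}.
Restricted to these states the transition graph has no cycle, so every accepting path has bounded length and L is finite.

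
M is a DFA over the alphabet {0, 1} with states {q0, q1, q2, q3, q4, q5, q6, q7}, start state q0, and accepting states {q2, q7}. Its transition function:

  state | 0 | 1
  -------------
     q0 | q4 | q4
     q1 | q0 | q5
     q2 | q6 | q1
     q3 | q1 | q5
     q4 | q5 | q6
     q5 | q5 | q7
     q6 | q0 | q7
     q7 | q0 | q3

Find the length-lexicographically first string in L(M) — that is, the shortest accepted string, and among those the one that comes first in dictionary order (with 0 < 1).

001

A breadth-first search from q0 reaches an accepting state first via the path q0 → q4 → q5 → q7 on input 001.
No string of length < 3 is accepted (BFS exhausts all shorter strings without reaching an accepting state), and 001 is the lexicographically least accepting string of length 3.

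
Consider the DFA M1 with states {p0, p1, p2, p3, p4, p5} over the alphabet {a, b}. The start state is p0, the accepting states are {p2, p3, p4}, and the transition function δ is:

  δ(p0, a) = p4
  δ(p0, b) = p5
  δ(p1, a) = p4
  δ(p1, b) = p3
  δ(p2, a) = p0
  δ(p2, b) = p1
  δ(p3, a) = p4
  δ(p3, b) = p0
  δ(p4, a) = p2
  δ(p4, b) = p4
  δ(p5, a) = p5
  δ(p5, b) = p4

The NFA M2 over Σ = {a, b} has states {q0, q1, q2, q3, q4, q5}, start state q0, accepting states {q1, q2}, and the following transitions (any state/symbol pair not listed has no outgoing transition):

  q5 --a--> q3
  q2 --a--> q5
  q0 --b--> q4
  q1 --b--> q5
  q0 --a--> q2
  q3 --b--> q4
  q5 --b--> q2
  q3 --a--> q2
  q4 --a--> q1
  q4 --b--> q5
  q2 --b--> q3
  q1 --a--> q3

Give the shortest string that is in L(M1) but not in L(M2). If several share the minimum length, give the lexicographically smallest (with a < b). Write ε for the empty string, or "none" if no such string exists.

The string aa is accepted by M1 but not by M2.
No shorter string lies in the difference, and aa is the lexicographically first length-2 string in L(M1) \ L(M2).

aa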